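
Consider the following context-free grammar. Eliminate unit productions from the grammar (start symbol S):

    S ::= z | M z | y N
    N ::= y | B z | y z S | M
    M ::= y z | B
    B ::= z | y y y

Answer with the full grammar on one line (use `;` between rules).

S ::= z | M z | y N; N ::= z | y y y | y | B z | y z S | y z; M ::= z | y y y | y z; B ::= z | y y y

Unit pairs: M ⇒* {B}; N ⇒* {B, M}.
For each unit pair (A, B), copy every non-unit production of B to A, then drop all unit productions.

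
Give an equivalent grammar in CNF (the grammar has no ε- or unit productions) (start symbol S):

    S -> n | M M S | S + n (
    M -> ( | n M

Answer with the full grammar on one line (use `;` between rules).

Introduce a nonterminal for each terminal appearing in a rule of length ≥ 2: X1 → +, X2 → n, X3 → (.
Binarize each right-hand side of length ≥ 3 by chaining fresh nonterminals (Y1, Y2, …): affected rules were S → M M S; S → S X1 X2 X3.

S -> n | M Y1 | S Y2; M -> ( | X2 M; X1 -> +; X2 -> n; X3 -> (; Y1 -> M S; Y2 -> X1 Y3; Y3 -> X2 X3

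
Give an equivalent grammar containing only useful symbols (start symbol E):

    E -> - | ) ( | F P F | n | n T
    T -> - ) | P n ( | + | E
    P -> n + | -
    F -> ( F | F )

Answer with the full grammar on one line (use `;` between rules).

E -> - | ) ( | n | n T; T -> - ) | P n ( | + | E; P -> n + | -

Generating nonterminals: {E, P, T}.
Reachable from E after that: {E, P, T}.
Removed useless symbols: {F} and every production mentioning them.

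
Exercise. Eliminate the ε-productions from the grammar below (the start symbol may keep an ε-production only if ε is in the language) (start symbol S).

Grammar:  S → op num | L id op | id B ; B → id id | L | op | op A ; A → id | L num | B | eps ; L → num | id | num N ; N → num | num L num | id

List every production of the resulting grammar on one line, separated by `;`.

S → op num | L id op | id B; B → id id | L | op | op A; A → id | L num | B; L → num | id | num N; N → num | num L num | id

The nullable symbols are {A}.
ε ∉ L(G), so no ε-production is kept.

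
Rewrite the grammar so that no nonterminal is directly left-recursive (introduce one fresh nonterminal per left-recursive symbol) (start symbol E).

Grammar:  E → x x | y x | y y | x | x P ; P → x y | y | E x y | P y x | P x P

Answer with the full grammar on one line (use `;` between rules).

P is directly left-recursive.
For P: α = {y x, x P}, β = {x y, y, E x y}. Rewrite as P → β P' and P' → α P' | ε.

E → x x | y x | y y | x | x P; P → x y P' | y P' | E x y P'; P' → y x P' | x P P' | ε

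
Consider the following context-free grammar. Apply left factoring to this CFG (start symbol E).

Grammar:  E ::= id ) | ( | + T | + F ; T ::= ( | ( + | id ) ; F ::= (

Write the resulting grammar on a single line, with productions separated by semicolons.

E has alternatives sharing prefix '+': factor to E → + E' with E' → T | F.
T has alternatives sharing prefix '(': factor to T → ( T' with T' → ε | +.

E ::= id ) | ( | + E'; T ::= id ) | ( T'; F ::= (; E' ::= T | F; T' ::= eps | +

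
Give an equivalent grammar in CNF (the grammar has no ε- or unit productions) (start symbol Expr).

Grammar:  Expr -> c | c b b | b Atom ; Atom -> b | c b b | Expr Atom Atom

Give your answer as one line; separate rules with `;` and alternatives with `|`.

Expr -> c | X1 Y1 | X2 Atom; Atom -> b | X1 Y2 | Expr Y3; X1 -> c; X2 -> b; Y1 -> X2 X2; Y2 -> X2 X2; Y3 -> Atom Atom

Introduce a nonterminal for each terminal appearing in a rule of length ≥ 2: X1 → c, X2 → b.
Binarize each right-hand side of length ≥ 3 by chaining fresh nonterminals (Y1, Y2, …): affected rules were Expr → X1 X2 X2; Atom → X1 X2 X2; Atom → Expr Atom Atom.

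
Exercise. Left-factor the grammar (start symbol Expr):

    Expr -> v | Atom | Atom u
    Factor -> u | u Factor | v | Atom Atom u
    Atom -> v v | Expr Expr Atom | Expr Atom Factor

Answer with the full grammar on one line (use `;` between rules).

Expr has alternatives sharing prefix 'Atom': factor to Expr → Atom Expr1 with Expr1 → ε | u.
Factor has alternatives sharing prefix 'u': factor to Factor → u Factor1 with Factor1 → ε | Factor.
Atom has alternatives sharing prefix 'Expr': factor to Atom → Expr Atom1 with Atom1 → Expr Atom | Atom Factor.

Expr -> v | Atom Expr1; Factor -> v | Atom Atom u | u Factor1; Atom -> v v | Expr Atom1; Expr1 -> ε | u; Factor1 -> ε | Factor; Atom1 -> Expr Atom | Atom Factor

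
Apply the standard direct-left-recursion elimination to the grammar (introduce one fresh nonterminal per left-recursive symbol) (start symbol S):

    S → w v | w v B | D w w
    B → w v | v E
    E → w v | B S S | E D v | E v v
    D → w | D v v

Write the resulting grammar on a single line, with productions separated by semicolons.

E, D are directly left-recursive.
For E: α = {D v, v v}, β = {w v, B S S}. Rewrite as E → β E' and E' → α E' | ε.
For D: α = {v v}, β = {w}. Rewrite as D → β D' and D' → α D' | ε.

S → w v | w v B | D w w; B → w v | v E; E → w v E' | B S S E'; D → w D'; E' → D v E' | v v E' | ε; D' → v v D' | ε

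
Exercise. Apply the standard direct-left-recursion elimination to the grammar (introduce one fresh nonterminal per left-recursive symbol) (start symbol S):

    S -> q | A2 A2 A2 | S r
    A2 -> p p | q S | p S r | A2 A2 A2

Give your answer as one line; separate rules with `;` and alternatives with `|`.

S -> q S' | A2 A2 A2 S'; A2 -> p p A2' | q S A2' | p S r A2'; S' -> r S' | ε; A2' -> A2 A2 A2' | ε

Left recursion appears on S, A2.
For S: α = {r}, β = {q, A2 A2 A2}. Rewrite as S → β S' and S' → α S' | ε.
For A2: α = {A2 A2}, β = {p p, q S, p S r}. Rewrite as A2 → β A2' and A2' → α A2' | ε.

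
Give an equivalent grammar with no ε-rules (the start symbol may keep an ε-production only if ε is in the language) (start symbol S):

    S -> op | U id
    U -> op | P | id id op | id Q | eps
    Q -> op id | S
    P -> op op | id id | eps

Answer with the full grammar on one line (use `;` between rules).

S -> op | U id | id; U -> op | P | id id op | id Q; Q -> op id | S; P -> op op | id id

Nullable set = {P, U}.
ε ∉ L(G), so no ε-production is kept.
Add the nullable-subset variants: S → U id gives U id | id.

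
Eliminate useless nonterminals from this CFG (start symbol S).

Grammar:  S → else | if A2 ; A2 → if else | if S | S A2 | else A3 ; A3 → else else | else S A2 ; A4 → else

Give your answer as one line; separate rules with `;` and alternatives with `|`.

Generating nonterminals: {A2, A3, A4, S}.
Reachable from S after that: {A2, A3, S}.
Removed useless symbols: {A4} and every production mentioning them.

S → else | if A2; A2 → if else | if S | S A2 | else A3; A3 → else else | else S A2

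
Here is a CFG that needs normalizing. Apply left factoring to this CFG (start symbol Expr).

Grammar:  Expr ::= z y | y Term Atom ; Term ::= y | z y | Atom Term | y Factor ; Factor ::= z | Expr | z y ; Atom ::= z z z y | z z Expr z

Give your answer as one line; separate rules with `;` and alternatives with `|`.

Expr ::= z y | y Term Atom; Term ::= z y | Atom Term | y Term1; Factor ::= Expr | z Factor1; Atom ::= z z Atom1; Term1 ::= ε | Factor; Factor1 ::= ε | y; Atom1 ::= z y | Expr z

Term has alternatives sharing prefix 'y': factor to Term → y Term1 with Term1 → ε | Factor.
Factor has alternatives sharing prefix 'z': factor to Factor → z Factor1 with Factor1 → ε | y.
Atom has alternatives sharing prefix 'z z': factor to Atom → z z Atom1 with Atom1 → z y | Expr z.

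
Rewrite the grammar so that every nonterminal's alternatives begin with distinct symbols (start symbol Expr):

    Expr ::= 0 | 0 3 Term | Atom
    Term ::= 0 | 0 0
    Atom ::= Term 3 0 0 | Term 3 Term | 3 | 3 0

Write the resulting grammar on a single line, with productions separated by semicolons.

Expr ::= Atom | 0 Expr1; Term ::= 0 Term1; Atom ::= Term 3 Atom1 | 3 Atom2; Expr1 ::= ε | 3 Term; Term1 ::= ε | 0; Atom1 ::= 0 0 | Term; Atom2 ::= ε | 0

Expr has alternatives sharing prefix '0': factor to Expr → 0 Expr1 with Expr1 → ε | 3 Term.
Term has alternatives sharing prefix '0': factor to Term → 0 Term1 with Term1 → ε | 0.
Atom has alternatives sharing prefix 'Term 3': factor to Atom → Term 3 Atom1 with Atom1 → 0 0 | Term.
Atom has alternatives sharing prefix '3': factor to Atom → 3 Atom2 with Atom2 → ε | 0.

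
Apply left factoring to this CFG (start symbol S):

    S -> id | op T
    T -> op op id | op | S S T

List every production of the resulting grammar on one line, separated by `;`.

T has alternatives sharing prefix 'op': factor to T → op T' with T' → op id | ε.

S -> id | op T; T -> S S T | op T'; T' -> op id | ε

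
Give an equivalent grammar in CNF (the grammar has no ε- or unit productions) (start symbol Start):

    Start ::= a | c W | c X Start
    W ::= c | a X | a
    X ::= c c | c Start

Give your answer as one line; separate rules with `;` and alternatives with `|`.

Start ::= a | X1 W | X1 Y1; W ::= c | X2 X | a; X ::= X1 X1 | X1 Start; X1 ::= c; X2 ::= a; Y1 ::= X Start

Introduce a nonterminal for each terminal appearing in a rule of length ≥ 2: X1 → c, X2 → a.
Binarize each right-hand side of length ≥ 3 by chaining fresh nonterminals (Y1, Y2, …): affected rules were Start → X1 X Start.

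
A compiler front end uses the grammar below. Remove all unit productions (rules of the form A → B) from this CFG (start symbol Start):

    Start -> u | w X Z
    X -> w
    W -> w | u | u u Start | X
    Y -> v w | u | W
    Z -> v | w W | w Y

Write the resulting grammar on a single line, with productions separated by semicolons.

Start -> u | w X Z; X -> w; W -> w | u | u u Start; Y -> w | u | u u Start | v w; Z -> v | w W | w Y

Unit pairs: W ⇒* {X}; Y ⇒* {W, X}.
For each unit pair (A, B), copy every non-unit production of B to A, then drop all unit productions.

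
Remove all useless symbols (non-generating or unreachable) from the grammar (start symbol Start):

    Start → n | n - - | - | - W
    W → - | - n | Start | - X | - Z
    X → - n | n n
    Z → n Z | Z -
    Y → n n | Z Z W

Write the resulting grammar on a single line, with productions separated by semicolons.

Start → n | n - - | - | - W; W → - | - n | Start | - X; X → - n | n n

Generating nonterminals: {Start, W, X, Y}.
Reachable from Start after that: {Start, W, X}.
Removed useless symbols: {Y, Z} and every production mentioning them.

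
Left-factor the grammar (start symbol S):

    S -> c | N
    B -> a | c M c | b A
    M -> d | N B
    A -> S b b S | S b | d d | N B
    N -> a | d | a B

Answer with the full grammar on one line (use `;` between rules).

A has alternatives sharing prefix 'S b': factor to A → S b A' with A' → b S | ε.
N has alternatives sharing prefix 'a': factor to N → a N' with N' → ε | B.

S -> c | N; B -> a | c M c | b A; M -> d | N B; A -> d d | N B | S b A'; N -> d | a N'; A' -> b S | epsilon; N' -> epsilon | B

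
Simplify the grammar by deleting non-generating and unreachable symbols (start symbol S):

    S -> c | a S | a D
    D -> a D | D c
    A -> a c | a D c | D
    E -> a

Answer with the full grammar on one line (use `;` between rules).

S -> c | a S

Generating nonterminals: {A, E, S}.
Reachable from S after that: {S}.
Removed useless symbols: {A, D, E} and every production mentioning them.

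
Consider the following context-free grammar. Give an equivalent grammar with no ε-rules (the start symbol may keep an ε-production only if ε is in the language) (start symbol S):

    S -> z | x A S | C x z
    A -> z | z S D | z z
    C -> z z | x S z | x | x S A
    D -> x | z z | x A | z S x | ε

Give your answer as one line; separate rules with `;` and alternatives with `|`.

The nullable symbols are {D}.
ε ∉ L(G), so no ε-production is kept.
For each production, add variants omitting each subset of nullable occurrences: A → z S D gives z S D | z S.

S -> z | x A S | C x z; A -> z | z S D | z S | z z; C -> z z | x S z | x | x S A; D -> x | z z | x A | z S x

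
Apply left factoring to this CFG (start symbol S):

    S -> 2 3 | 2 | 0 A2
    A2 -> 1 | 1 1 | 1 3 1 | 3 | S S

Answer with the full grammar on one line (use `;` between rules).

S -> 0 A2 | 2 S'; A2 -> 3 | S S | 1 A2'; S' -> 3 | ε; A2' -> ε | 1 | 3 1

S has alternatives sharing prefix '2': factor to S → 2 S' with S' → 3 | ε.
A2 has alternatives sharing prefix '1': factor to A2 → 1 A2' with A2' → ε | 1 | 3 1.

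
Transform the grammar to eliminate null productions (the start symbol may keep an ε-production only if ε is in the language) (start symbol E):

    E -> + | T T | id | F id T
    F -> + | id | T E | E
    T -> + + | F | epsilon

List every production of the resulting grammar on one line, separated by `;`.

E -> + | T T | T | id | F id T | F id | id T | epsilon; F -> + | id | T E | T | E; T -> + + | F

Nullable set = {E, F, T}.
ε ∈ L(G) since E is nullable, so keep E → ε.
For each production, add variants omitting each subset of nullable occurrences: E → T T gives T T | T. E → F id T gives F id T | F id | id T. F → T E gives T E | T | E.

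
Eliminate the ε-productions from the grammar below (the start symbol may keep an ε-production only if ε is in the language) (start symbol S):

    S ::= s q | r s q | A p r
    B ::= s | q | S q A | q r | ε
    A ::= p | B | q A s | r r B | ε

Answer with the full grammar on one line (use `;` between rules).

Nullable set = {A, B}.
ε ∉ L(G), so no ε-production is kept.
For each production, add variants omitting each subset of nullable occurrences: S → A p r gives A p r | p r. B → S q A gives S q A | S q. A → q A s gives q A s | q s. A → r r B gives r r B | r r.

S ::= s q | r s q | A p r | p r; B ::= s | q | S q A | S q | q r; A ::= p | B | q A s | q s | r r B | r r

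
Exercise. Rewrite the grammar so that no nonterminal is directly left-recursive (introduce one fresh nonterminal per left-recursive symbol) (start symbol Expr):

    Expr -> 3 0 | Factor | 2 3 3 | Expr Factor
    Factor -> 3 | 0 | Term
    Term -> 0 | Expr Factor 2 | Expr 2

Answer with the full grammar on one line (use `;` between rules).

Expr -> 3 0 Expr1 | Factor Expr1 | 2 3 3 Expr1; Factor -> 3 | 0 | Term; Term -> 0 | Expr Factor 2 | Expr 2; Expr1 -> Factor Expr1 | ε

Left recursion appears on Expr.
For Expr: α = {Factor}, β = {3 0, Factor, 2 3 3}. Rewrite as Expr → β Expr1 and Expr1 → α Expr1 | ε.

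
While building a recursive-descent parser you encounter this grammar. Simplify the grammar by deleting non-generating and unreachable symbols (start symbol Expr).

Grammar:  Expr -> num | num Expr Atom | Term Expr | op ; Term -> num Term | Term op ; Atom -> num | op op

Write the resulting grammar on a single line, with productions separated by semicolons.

Generating nonterminals: {Atom, Expr}.
Reachable from Expr after that: {Atom, Expr}.
Removed useless symbols: {Term} and every production mentioning them.

Expr -> num | num Expr Atom | op; Atom -> num | op op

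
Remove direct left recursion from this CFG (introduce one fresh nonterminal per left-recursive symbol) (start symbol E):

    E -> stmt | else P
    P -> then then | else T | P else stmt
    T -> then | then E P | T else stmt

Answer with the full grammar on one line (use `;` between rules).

Directly left-recursive nonterminals: P, T.
For P: α = {else stmt}, β = {then then, else T}. Rewrite as P → β P' and P' → α P' | ε.
For T: α = {else stmt}, β = {then, then E P}. Rewrite as T → β T' and T' → α T' | ε.

E -> stmt | else P; P -> then then P' | else T P'; T -> then T' | then E P T'; P' -> else stmt P' | ε; T' -> else stmt T' | ε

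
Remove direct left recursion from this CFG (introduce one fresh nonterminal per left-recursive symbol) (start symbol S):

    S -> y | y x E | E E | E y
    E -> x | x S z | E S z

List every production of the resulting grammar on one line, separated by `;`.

S -> y | y x E | E E | E y; E -> x E' | x S z E'; E' -> S z E' | ε

E is directly left-recursive.
For E: α = {S z}, β = {x, x S z}. Rewrite as E → β E' and E' → α E' | ε.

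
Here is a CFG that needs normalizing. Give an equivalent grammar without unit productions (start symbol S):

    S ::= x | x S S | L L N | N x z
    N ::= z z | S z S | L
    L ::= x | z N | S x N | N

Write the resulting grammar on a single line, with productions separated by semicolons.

Unit pairs: L ⇒* {N}; N ⇒* {L}.
For each unit pair (A, B), copy every non-unit production of B to A, then drop all unit productions.

S ::= x | x S S | L L N | N x z; N ::= x | z N | S x N | z z | S z S; L ::= x | z N | S x N | z z | S z S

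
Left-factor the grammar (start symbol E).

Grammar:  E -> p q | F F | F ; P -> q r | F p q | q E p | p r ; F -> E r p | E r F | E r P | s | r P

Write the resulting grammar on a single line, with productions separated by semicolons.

E -> p q | F E'; P -> F p q | p r | q P'; F -> s | r P | E r F'; E' -> F | eps; P' -> r | E p; F' -> p | F | P

E has alternatives sharing prefix 'F': factor to E → F E' with E' → F | ε.
P has alternatives sharing prefix 'q': factor to P → q P' with P' → r | E p.
F has alternatives sharing prefix 'E r': factor to F → E r F' with F' → p | F | P.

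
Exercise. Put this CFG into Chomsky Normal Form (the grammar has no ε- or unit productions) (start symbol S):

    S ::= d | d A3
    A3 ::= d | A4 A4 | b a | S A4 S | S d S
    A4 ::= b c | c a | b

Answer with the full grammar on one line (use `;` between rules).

Introduce a nonterminal for each terminal appearing in a rule of length ≥ 2: X1 → d, X2 → b, X3 → a, X4 → c.
Binarize each right-hand side of length ≥ 3 by chaining fresh nonterminals (Y1, Y2, …): affected rules were A3 → S A4 S; A3 → S X1 S.

S ::= d | X1 A3; A3 ::= d | A4 A4 | X2 X3 | S Y1 | S Y2; A4 ::= X2 X4 | X4 X3 | b; X1 ::= d; X2 ::= b; X3 ::= a; X4 ::= c; Y1 ::= A4 S; Y2 ::= X1 S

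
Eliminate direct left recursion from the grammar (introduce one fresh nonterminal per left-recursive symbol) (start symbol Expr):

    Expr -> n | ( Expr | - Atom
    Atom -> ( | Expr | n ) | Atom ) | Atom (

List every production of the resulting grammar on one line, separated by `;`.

Directly left-recursive nonterminal: Atom.
For Atom: α = {), (}, β = {(, Expr, n )}. Rewrite as Atom → β Atom1 and Atom1 → α Atom1 | ε.

Expr -> n | ( Expr | - Atom; Atom -> ( Atom1 | Expr Atom1 | n ) Atom1; Atom1 -> ) Atom1 | ( Atom1 | ε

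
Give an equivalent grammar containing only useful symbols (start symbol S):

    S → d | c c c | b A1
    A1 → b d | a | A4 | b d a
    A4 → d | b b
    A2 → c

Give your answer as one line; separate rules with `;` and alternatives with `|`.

Generating nonterminals: {A1, A2, A4, S}.
Reachable from S after that: {A1, A4, S}.
Removed useless symbols: {A2} and every production mentioning them.

S → d | c c c | b A1; A1 → b d | a | A4 | b d a; A4 → d | b b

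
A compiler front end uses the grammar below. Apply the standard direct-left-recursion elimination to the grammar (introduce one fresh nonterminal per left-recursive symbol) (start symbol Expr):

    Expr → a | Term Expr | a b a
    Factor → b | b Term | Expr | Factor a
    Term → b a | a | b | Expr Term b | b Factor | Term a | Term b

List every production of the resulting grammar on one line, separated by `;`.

Expr → a | Term Expr | a b a; Factor → b Factor1 | b Term Factor1 | Expr Factor1; Term → b a Term1 | a Term1 | b Term1 | Expr Term b Term1 | b Factor Term1; Factor1 → a Factor1 | epsilon; Term1 → a Term1 | b Term1 | epsilon

Factor, Term are directly left-recursive.
For Factor: α = {a}, β = {b, b Term, Expr}. Rewrite as Factor → β Factor1 and Factor1 → α Factor1 | ε.
For Term: α = {a, b}, β = {b a, a, b, Expr Term b, b Factor}. Rewrite as Term → β Term1 and Term1 → α Term1 | ε.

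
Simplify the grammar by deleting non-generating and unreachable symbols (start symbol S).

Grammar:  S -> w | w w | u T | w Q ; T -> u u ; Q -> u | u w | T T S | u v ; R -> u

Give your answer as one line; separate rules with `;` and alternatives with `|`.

S -> w | w w | u T | w Q; T -> u u; Q -> u | u w | T T S | u v

Generating nonterminals: {Q, R, S, T}.
Reachable from S after that: {Q, S, T}.
Removed useless symbols: {R} and every production mentioning them.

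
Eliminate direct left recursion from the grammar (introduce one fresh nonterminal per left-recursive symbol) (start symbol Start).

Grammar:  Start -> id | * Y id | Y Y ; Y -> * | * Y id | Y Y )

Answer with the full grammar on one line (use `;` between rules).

Directly left-recursive nonterminal: Y.
For Y: α = {Y )}, β = {*, * Y id}. Rewrite as Y → β Y1 and Y1 → α Y1 | ε.

Start -> id | * Y id | Y Y; Y -> * Y1 | * Y id Y1; Y1 -> Y ) Y1 | ε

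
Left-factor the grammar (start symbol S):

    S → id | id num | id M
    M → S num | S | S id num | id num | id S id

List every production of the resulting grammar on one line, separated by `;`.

S → id S'; M → S M' | id M''; S' → ε | num | M; M' → num | ε | id num; M'' → num | S id

S has alternatives sharing prefix 'id': factor to S → id S' with S' → ε | num | M.
M has alternatives sharing prefix 'S': factor to M → S M' with M' → num | ε | id num.
M has alternatives sharing prefix 'id': factor to M → id M'' with M'' → num | S id.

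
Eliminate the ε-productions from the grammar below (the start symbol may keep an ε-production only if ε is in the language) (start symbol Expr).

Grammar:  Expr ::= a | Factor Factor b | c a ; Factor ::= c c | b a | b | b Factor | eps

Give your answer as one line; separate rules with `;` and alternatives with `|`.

Expr ::= a | Factor Factor b | Factor b | b | c a; Factor ::= c c | b a | b | b Factor

The nullable symbols are {Factor}.
ε ∉ L(G), so no ε-production is kept.
Expand every rule over subsets of its nullable positions: Expr → Factor Factor b gives Factor Factor b | Factor b | b.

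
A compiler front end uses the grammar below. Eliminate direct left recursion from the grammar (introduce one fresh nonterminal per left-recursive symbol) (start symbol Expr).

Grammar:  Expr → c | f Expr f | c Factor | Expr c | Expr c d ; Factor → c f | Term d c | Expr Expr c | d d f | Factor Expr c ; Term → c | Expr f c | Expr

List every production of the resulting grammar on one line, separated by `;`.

Expr, Factor are directly left-recursive.
For Expr: α = {c, c d}, β = {c, f Expr f, c Factor}. Rewrite as Expr → β Expr1 and Expr1 → α Expr1 | ε.
For Factor: α = {Expr c}, β = {c f, Term d c, Expr Expr c, d d f}. Rewrite as Factor → β Factor1 and Factor1 → α Factor1 | ε.

Expr → c Expr1 | f Expr f Expr1 | c Factor Expr1; Factor → c f Factor1 | Term d c Factor1 | Expr Expr c Factor1 | d d f Factor1; Term → c | Expr f c | Expr; Expr1 → c Expr1 | c d Expr1 | ε; Factor1 → Expr c Factor1 | ε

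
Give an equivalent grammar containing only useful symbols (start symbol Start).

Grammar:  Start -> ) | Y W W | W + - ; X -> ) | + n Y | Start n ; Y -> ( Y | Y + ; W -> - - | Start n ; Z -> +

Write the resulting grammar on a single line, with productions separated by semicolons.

Generating nonterminals: {Start, W, X, Z}.
Reachable from Start after that: {Start, W}.
Removed useless symbols: {X, Y, Z} and every production mentioning them.

Start -> ) | W + -; W -> - - | Start n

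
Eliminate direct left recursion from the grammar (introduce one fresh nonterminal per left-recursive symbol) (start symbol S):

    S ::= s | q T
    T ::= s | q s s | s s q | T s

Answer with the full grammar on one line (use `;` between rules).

S ::= s | q T; T ::= s T' | q s s T' | s s q T'; T' ::= s T' | epsilon

Left recursion appears on T.
For T: α = {s}, β = {s, q s s, s s q}. Rewrite as T → β T' and T' → α T' | ε.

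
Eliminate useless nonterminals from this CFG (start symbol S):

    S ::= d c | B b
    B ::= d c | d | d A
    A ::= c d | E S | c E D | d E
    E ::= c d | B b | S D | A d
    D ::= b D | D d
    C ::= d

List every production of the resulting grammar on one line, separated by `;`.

S ::= d c | B b; B ::= d c | d | d A; A ::= c d | E S | d E; E ::= c d | B b | A d

Generating nonterminals: {A, B, C, E, S}.
Reachable from S after that: {A, B, E, S}.
Removed useless symbols: {C, D} and every production mentioning them.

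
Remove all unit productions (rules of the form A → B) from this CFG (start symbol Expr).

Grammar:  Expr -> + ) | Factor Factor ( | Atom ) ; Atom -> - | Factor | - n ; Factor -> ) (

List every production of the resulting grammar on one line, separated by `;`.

Unit pairs: Atom ⇒* {Factor}.
For each unit pair (A, B), copy every non-unit production of B to A, then drop all unit productions.

Expr -> + ) | Factor Factor ( | Atom ); Atom -> - | - n | ) (; Factor -> ) (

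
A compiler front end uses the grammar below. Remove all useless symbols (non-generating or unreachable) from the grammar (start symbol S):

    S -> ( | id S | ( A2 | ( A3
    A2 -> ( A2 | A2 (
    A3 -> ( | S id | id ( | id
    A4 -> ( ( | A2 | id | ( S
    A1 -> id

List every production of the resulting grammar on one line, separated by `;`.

S -> ( | id S | ( A3; A3 -> ( | S id | id ( | id

Generating nonterminals: {A1, A3, A4, S}.
Reachable from S after that: {A3, S}.
Removed useless symbols: {A1, A2, A4} and every production mentioning them.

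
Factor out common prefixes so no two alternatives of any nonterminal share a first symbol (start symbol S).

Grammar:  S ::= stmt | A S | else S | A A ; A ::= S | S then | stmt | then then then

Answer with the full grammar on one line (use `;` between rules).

S ::= stmt | else S | A S'; A ::= stmt | then then then | S A'; S' ::= S | A; A' ::= ε | then

S has alternatives sharing prefix 'A': factor to S → A S' with S' → S | A.
A has alternatives sharing prefix 'S': factor to A → S A' with A' → ε | then.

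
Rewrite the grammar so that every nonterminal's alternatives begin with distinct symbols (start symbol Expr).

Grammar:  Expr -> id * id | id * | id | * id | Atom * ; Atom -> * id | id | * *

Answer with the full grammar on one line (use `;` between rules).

Expr -> * id | Atom * | id Expr1; Atom -> id | * Atom1; Expr1 -> ε | * Expr11; Atom1 -> id | *; Expr11 -> id | ε

Expr has alternatives sharing prefix 'id': factor to Expr → id Expr1 with Expr1 → * id | * | ε.
Atom has alternatives sharing prefix '*': factor to Atom → * Atom1 with Atom1 → id | *.
Expr1 has alternatives sharing prefix '*': factor to Expr1 → * Expr11 with Expr11 → id | ε.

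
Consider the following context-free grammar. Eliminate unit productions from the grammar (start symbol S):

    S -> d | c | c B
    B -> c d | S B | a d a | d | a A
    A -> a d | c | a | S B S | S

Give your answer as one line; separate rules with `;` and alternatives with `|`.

S -> d | c | c B; B -> c d | S B | a d a | d | a A; A -> d | c | c B | a d | a | S B S

Unit pairs: A ⇒* {S}.
For each unit pair (A, B), copy every non-unit production of B to A, then drop all unit productions.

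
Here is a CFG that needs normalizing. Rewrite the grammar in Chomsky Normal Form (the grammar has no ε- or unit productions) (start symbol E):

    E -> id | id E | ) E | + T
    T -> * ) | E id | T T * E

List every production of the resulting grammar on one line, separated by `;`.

E -> id | X1 E | X2 E | X3 T; T -> X4 X2 | E X1 | T Y1; X1 -> id; X2 -> ); X3 -> +; X4 -> *; Y1 -> T Y2; Y2 -> X4 E

Introduce a nonterminal for each terminal appearing in a rule of length ≥ 2: X1 → id, X2 → ), X3 → +, X4 → *.
Binarize each right-hand side of length ≥ 3 by chaining fresh nonterminals (Y1, Y2, …): affected rules were T → T T X4 E.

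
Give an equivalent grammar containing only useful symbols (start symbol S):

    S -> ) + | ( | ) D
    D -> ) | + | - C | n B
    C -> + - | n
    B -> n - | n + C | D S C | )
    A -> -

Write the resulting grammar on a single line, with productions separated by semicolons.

Generating nonterminals: {A, B, C, D, S}.
Reachable from S after that: {B, C, D, S}.
Removed useless symbols: {A} and every production mentioning them.

S -> ) + | ( | ) D; D -> ) | + | - C | n B; C -> + - | n; B -> n - | n + C | D S C | )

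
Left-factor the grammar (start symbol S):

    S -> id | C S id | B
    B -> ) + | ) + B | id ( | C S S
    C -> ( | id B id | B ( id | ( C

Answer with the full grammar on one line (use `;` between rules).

B has alternatives sharing prefix ') +': factor to B → ) + B' with B' → ε | B.
C has alternatives sharing prefix '(': factor to C → ( C' with C' → ε | C.

S -> id | C S id | B; B -> id ( | C S S | ) + B'; C -> id B id | B ( id | ( C'; B' -> ε | B; C' -> ε | C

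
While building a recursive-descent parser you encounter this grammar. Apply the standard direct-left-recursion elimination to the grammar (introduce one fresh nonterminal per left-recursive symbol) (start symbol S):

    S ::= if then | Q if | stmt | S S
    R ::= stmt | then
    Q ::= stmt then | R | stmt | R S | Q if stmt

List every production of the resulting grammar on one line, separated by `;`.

Left recursion appears on S, Q.
For S: α = {S}, β = {if then, Q if, stmt}. Rewrite as S → β S' and S' → α S' | ε.
For Q: α = {if stmt}, β = {stmt then, R, stmt, R S}. Rewrite as Q → β Q' and Q' → α Q' | ε.

S ::= if then S' | Q if S' | stmt S'; R ::= stmt | then; Q ::= stmt then Q' | R Q' | stmt Q' | R S Q'; S' ::= S S' | ε; Q' ::= if stmt Q' | ε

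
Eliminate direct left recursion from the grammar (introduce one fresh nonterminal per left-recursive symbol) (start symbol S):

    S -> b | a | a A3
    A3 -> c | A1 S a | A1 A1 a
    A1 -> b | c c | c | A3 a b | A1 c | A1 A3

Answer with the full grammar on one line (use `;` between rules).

Left recursion appears on A1.
For A1: α = {c, A3}, β = {b, c c, c, A3 a b}. Rewrite as A1 → β A1' and A1' → α A1' | ε.

S -> b | a | a A3; A3 -> c | A1 S a | A1 A1 a; A1 -> b A1' | c c A1' | c A1' | A3 a b A1'; A1' -> c A1' | A3 A1' | epsilon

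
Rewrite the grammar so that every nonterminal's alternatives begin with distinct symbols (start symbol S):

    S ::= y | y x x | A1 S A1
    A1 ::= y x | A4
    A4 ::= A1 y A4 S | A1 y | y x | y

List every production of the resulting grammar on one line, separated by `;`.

S has alternatives sharing prefix 'y': factor to S → y S' with S' → ε | x x.
A4 has alternatives sharing prefix 'A1 y': factor to A4 → A1 y A4' with A4' → A4 S | ε.
A4 has alternatives sharing prefix 'y': factor to A4 → y A4'' with A4'' → x | ε.

S ::= A1 S A1 | y S'; A1 ::= y x | A4; A4 ::= A1 y A4' | y A4''; S' ::= epsilon | x x; A4' ::= A4 S | epsilon; A4'' ::= x | epsilon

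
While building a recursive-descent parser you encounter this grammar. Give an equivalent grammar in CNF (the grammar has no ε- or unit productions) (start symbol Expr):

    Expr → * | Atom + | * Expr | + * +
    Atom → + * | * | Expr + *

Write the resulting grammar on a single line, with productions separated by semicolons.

Expr → * | Atom X1 | X2 Expr | X1 Y1; Atom → X1 X2 | * | Expr Y2; X1 → +; X2 → *; Y1 → X2 X1; Y2 → X1 X2

Introduce a nonterminal for each terminal appearing in a rule of length ≥ 2: X1 → +, X2 → *.
Binarize each right-hand side of length ≥ 3 by chaining fresh nonterminals (Y1, Y2, …): affected rules were Expr → X1 X2 X1; Atom → Expr X1 X2.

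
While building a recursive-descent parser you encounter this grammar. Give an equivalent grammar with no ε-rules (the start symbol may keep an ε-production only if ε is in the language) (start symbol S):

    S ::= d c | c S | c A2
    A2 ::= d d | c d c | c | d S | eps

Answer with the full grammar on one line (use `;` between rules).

The nullable symbols are {A2}.
ε ∉ L(G), so no ε-production is kept.
Add the nullable-subset variants: S → c A2 gives c A2 | c.

S ::= d c | c S | c A2 | c; A2 ::= d d | c d c | c | d S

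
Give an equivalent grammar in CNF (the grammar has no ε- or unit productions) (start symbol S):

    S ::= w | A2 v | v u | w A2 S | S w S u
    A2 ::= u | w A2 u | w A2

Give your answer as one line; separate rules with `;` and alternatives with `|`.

S ::= w | A2 X1 | X1 X2 | X3 Y1 | S Y2; A2 ::= u | X3 Y4 | X3 A2; X1 ::= v; X2 ::= u; X3 ::= w; Y1 ::= A2 S; Y2 ::= X3 Y3; Y3 ::= S X2; Y4 ::= A2 X2

Introduce a nonterminal for each terminal appearing in a rule of length ≥ 2: X1 → v, X2 → u, X3 → w.
Binarize each right-hand side of length ≥ 3 by chaining fresh nonterminals (Y1, Y2, …): affected rules were S → X3 A2 S; S → S X3 S X2; A2 → X3 A2 X2.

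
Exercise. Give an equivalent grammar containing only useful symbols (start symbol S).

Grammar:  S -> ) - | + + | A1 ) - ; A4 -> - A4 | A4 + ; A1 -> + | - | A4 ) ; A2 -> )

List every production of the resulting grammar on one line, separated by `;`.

S -> ) - | + + | A1 ) -; A1 -> + | -

Generating nonterminals: {A1, A2, S}.
Reachable from S after that: {A1, S}.
Removed useless symbols: {A2, A4} and every production mentioning them.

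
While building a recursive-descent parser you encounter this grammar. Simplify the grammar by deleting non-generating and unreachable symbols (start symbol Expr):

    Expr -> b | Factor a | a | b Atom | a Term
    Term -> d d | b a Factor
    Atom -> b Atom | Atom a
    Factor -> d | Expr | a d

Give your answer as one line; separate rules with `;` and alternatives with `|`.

Generating nonterminals: {Expr, Factor, Term}.
Reachable from Expr after that: {Expr, Factor, Term}.
Removed useless symbols: {Atom} and every production mentioning them.

Expr -> b | Factor a | a | a Term; Term -> d d | b a Factor; Factor -> d | Expr | a d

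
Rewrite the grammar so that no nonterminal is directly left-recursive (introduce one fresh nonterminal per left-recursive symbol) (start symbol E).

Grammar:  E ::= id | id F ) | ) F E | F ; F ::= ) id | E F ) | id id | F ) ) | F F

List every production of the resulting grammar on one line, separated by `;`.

Directly left-recursive nonterminal: F.
For F: α = {) ), F}, β = {) id, E F ), id id}. Rewrite as F → β F' and F' → α F' | ε.

E ::= id | id F ) | ) F E | F; F ::= ) id F' | E F ) F' | id id F'; F' ::= ) ) F' | F F' | ε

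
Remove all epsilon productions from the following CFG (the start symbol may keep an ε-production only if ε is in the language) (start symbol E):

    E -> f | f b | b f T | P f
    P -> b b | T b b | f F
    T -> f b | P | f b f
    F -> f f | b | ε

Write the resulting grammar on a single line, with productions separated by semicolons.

E -> f | f b | b f T | P f; P -> b b | T b b | f F | f; T -> f b | P | f b f; F -> f f | b

Nullable set = {F}.
ε ∉ L(G), so no ε-production is kept.
Add the nullable-subset variants: P → f F gives f F | f.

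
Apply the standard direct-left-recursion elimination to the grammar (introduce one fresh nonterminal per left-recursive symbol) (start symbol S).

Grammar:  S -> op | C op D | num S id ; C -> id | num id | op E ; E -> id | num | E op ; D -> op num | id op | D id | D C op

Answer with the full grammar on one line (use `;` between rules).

S -> op | C op D | num S id; C -> id | num id | op E; E -> id E' | num E'; D -> op num D' | id op D'; E' -> op E' | epsilon; D' -> id D' | C op D' | epsilon

Left recursion appears on E, D.
For E: α = {op}, β = {id, num}. Rewrite as E → β E' and E' → α E' | ε.
For D: α = {id, C op}, β = {op num, id op}. Rewrite as D → β D' and D' → α D' | ε.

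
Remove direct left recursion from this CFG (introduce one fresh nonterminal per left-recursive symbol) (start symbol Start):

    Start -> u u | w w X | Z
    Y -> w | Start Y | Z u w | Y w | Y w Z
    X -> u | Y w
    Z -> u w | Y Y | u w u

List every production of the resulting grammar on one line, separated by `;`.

Directly left-recursive nonterminal: Y.
For Y: α = {w, w Z}, β = {w, Start Y, Z u w}. Rewrite as Y → β Y1 and Y1 → α Y1 | ε.

Start -> u u | w w X | Z; Y -> w Y1 | Start Y Y1 | Z u w Y1; X -> u | Y w; Z -> u w | Y Y | u w u; Y1 -> w Y1 | w Z Y1 | ε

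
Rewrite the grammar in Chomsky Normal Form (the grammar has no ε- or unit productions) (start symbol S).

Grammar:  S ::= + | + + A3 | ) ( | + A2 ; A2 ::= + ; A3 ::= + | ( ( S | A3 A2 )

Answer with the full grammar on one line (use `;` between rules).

Introduce a nonterminal for each terminal appearing in a rule of length ≥ 2: X1 → +, X2 → ), X3 → (.
Binarize each right-hand side of length ≥ 3 by chaining fresh nonterminals (Y1, Y2, …): affected rules were S → X1 X1 A3; A3 → X3 X3 S; A3 → A3 A2 X2.

S ::= + | X1 Y1 | X2 X3 | X1 A2; A2 ::= +; A3 ::= + | X3 Y2 | A3 Y3; X1 ::= +; X2 ::= ); X3 ::= (; Y1 ::= X1 A3; Y2 ::= X3 S; Y3 ::= A2 X2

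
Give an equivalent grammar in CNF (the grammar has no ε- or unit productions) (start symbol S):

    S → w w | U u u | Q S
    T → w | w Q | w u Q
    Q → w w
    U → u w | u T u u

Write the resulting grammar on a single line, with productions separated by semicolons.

S → X1 X1 | U Y1 | Q S; T → w | X1 Q | X1 Y2; Q → X1 X1; U → X2 X1 | X2 Y3; X1 → w; X2 → u; Y1 → X2 X2; Y2 → X2 Q; Y3 → T Y4; Y4 → X2 X2

Introduce a nonterminal for each terminal appearing in a rule of length ≥ 2: X1 → w, X2 → u.
Binarize each right-hand side of length ≥ 3 by chaining fresh nonterminals (Y1, Y2, …): affected rules were S → U X2 X2; T → X1 X2 Q; U → X2 T X2 X2.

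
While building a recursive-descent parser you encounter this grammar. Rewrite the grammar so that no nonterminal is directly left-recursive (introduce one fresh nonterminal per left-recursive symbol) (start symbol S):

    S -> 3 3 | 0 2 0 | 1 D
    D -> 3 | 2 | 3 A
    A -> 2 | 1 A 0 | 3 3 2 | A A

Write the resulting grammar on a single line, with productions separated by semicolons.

S -> 3 3 | 0 2 0 | 1 D; D -> 3 | 2 | 3 A; A -> 2 A' | 1 A 0 A' | 3 3 2 A'; A' -> A A' | ε

A is directly left-recursive.
For A: α = {A}, β = {2, 1 A 0, 3 3 2}. Rewrite as A → β A' and A' → α A' | ε.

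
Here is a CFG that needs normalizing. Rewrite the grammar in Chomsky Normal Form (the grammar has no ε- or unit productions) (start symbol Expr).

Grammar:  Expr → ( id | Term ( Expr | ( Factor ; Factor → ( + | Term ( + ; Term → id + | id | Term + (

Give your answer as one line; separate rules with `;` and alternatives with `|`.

Introduce a nonterminal for each terminal appearing in a rule of length ≥ 2: X1 → (, X2 → id, X3 → +.
Binarize each right-hand side of length ≥ 3 by chaining fresh nonterminals (Y1, Y2, …): affected rules were Expr → Term X1 Expr; Factor → Term X1 X3; Term → Term X3 X1.

Expr → X1 X2 | Term Y1 | X1 Factor; Factor → X1 X3 | Term Y2; Term → X2 X3 | id | Term Y3; X1 → (; X2 → id; X3 → +; Y1 → X1 Expr; Y2 → X1 X3; Y3 → X3 X1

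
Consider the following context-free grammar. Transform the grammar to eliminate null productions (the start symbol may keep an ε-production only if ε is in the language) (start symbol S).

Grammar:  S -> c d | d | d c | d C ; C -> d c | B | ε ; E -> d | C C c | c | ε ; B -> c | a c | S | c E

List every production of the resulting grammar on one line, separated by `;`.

Nullable nonterminals: {C, E}.
ε ∉ L(G), so no ε-production is kept.
Expand every rule over subsets of its nullable positions: E → C C c gives C C c | C c | c.

S -> c d | d | d c | d C; C -> d c | B; E -> d | C C c | C c | c; B -> c | a c | S | c E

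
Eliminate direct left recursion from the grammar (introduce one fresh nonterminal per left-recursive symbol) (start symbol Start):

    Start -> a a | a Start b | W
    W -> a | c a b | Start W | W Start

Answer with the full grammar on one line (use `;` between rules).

Start -> a a | a Start b | W; W -> a W1 | c a b W1 | Start W W1; W1 -> Start W1 | ε

Left recursion appears on W.
For W: α = {Start}, β = {a, c a b, Start W}. Rewrite as W → β W1 and W1 → α W1 | ε.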